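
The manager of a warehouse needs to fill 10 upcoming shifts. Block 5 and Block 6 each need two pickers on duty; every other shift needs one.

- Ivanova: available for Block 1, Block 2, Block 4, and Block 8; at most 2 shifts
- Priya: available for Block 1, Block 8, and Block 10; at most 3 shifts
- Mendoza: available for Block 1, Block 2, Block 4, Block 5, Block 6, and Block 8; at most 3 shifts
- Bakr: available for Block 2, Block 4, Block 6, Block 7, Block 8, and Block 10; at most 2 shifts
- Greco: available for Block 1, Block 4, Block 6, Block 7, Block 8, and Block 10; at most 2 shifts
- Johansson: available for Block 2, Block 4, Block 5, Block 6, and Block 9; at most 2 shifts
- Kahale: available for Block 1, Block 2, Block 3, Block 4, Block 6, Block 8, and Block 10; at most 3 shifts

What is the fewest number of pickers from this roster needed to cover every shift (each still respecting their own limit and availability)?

5

12 slots to fill and no one can take more than 3, so at least ⌈12/3⌉ = 4 pickers are needed.
Any 4 pickers together have capacity at most 3+3+3+2 = 11 < 12 slots, so 4 can never suffice.
Ivanova, Mendoza, Bakr, Johansson, and Kahale alone can cover everything: Block 1→Ivanova, Block 2→Mendoza, Block 3→Kahale, Block 4→Kahale, Block 5→Mendoza+Johansson, Block 6→Mendoza+Kahale, Block 7→Bakr, Block 8→Ivanova, Block 9→Johansson, Block 10→Bakr.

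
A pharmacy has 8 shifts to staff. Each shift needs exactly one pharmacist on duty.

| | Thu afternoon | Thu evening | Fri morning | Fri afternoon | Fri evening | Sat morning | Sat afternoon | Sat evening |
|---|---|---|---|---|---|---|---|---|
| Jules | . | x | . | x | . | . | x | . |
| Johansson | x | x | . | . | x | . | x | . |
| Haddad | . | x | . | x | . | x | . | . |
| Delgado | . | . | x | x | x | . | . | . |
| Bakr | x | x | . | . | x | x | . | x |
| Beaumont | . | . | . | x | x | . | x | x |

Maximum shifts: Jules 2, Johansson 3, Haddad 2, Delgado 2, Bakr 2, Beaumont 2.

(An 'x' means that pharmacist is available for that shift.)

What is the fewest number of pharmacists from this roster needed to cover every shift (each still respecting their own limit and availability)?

8 slots to fill and no one can take more than 3, so at least ⌈8/3⌉ = 3 pharmacists are needed.
Any 3 pharmacists together have capacity at most 3+2+2 = 7 < 8 slots, so 3 can never suffice.
Jules, Johansson, Delgado, and Bakr alone can cover everything: Thu afternoon→Johansson, Thu evening→Johansson, Fri morning→Delgado, Fri afternoon→Jules, Fri evening→Johansson, Sat morning→Bakr, Sat afternoon→Jules, Sat evening→Bakr.

4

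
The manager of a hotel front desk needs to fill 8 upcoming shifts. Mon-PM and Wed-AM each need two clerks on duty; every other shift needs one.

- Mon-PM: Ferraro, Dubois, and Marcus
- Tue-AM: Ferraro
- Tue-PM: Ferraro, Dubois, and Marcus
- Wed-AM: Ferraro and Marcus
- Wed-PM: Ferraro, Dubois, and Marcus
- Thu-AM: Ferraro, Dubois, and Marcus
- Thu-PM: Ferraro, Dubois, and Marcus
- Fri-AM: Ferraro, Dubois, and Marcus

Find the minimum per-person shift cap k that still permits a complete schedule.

With 3 clerks and 10 worker-slots to fill, someone must work at least ⌈10/3⌉ = 4 shifts, so k ≥ 4.
k = 4 works: Mon-PM→Ferraro+Dubois, Tue-AM→Ferraro, Tue-PM→Ferraro, Wed-AM→Ferraro+Marcus, Wed-PM→Dubois, Thu-AM→Dubois, Thu-PM→Dubois, Fri-AM→Marcus.
Loads: Ferraro 4, Dubois 4, Marcus 2 — all ≤ 4.

4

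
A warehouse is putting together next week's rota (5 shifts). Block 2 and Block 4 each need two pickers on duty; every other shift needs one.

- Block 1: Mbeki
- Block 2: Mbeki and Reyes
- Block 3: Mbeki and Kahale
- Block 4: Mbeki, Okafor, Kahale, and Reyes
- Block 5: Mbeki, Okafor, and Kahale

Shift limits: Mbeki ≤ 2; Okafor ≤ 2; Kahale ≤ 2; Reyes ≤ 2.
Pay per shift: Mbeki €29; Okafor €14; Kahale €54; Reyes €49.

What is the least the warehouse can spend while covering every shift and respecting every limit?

€238

Block 1 can only be covered by Mbeki, so that assignment is forced.
Block 2 can only be covered by Mbeki and Reyes, so that assignment is forced.
Picking the cheapest available picker for each shift independently would cost €193, but that ignores the shift limits.
An optimal schedule: Block 1→Mbeki, Block 2→Mbeki+Reyes, Block 3→Kahale, Block 4→Okafor+Reyes, Block 5→Okafor.
Total: 29 + 29 + 49 + 54 + 14 + 49 + 14 = €238.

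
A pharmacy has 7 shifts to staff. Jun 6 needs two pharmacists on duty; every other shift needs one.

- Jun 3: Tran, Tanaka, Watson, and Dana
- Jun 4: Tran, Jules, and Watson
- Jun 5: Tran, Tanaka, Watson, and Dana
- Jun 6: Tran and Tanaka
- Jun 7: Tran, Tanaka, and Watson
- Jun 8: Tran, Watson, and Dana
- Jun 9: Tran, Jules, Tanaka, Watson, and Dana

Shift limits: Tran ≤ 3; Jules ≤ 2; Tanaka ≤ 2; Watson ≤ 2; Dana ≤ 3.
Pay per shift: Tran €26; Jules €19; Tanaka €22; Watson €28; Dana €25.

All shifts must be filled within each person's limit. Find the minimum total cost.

€183

Jun 6 can only be covered by Tran and Tanaka, so that assignment is forced.
Picking the cheapest available pharmacist for each shift independently would cost €177, but that ignores the shift limits.
An optimal schedule: Jun 3→Dana, Jun 4→Jules, Jun 5→Dana, Jun 6→Tanaka+Tran, Jun 7→Tanaka, Jun 8→Dana, Jun 9→Jules.
Total: 25 + 19 + 25 + 22 + 26 + 22 + 25 + 19 = €183.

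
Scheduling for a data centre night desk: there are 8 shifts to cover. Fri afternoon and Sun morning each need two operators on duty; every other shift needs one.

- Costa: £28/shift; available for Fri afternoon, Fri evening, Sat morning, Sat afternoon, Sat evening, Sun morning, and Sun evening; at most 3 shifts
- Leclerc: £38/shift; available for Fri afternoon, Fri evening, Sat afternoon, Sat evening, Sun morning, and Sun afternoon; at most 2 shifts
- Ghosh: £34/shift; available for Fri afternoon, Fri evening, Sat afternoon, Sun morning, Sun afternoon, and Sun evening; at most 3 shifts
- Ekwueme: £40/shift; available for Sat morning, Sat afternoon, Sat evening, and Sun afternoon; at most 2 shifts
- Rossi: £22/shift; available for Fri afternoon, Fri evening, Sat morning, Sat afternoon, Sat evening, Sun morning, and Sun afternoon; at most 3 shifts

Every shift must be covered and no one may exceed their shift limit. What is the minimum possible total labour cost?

Picking the cheapest available operator for each shift independently would cost £238, but that ignores the shift limits.
An optimal schedule: Fri afternoon→Costa+Ghosh, Fri evening→Rossi, Sat morning→Rossi, Sat afternoon→Costa, Sat evening→Rossi, Sun morning→Ghosh+Leclerc, Sun afternoon→Ghosh, Sun evening→Costa.
Total: 28 + 34 + 22 + 22 + 28 + 22 + 34 + 38 + 34 + 28 = £290.

£290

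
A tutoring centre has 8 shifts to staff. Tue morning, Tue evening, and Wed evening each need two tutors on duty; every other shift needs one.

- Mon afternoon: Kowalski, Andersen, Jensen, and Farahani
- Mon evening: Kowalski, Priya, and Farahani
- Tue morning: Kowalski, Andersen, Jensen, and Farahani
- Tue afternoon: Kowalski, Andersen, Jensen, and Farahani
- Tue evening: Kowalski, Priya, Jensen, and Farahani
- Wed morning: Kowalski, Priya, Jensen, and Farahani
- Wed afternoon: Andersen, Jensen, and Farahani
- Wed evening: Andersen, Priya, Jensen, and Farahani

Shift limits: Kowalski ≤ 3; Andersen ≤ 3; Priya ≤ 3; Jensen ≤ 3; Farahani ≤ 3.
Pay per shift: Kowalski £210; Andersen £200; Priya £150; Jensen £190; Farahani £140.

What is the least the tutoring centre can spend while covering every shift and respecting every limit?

£1840

Picking the cheapest available tutor for each shift independently would cost £1610, but that ignores the shift limits.
An optimal schedule: Mon afternoon→Farahani, Mon evening→Farahani, Tue morning→Jensen+Andersen, Tue afternoon→Jensen, Tue evening→Priya+Jensen, Wed morning→Priya, Wed afternoon→Farahani, Wed evening→Priya+Andersen.
Total: 140 + 140 + 190 + 200 + 190 + 150 + 190 + 150 + 140 + 150 + 200 = £1840.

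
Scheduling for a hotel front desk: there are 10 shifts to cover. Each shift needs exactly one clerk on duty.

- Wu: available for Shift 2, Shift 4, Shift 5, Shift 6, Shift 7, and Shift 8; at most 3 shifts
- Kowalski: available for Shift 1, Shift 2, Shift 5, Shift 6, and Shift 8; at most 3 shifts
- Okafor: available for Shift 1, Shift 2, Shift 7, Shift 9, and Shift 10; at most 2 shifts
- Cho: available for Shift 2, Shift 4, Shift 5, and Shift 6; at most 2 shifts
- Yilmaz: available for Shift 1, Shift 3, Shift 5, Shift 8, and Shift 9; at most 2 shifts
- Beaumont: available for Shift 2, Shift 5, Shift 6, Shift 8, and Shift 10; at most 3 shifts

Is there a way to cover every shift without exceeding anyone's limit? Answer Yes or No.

Yes

Shift 3 can only be covered by Yilmaz, so that assignment is forced.
One valid schedule: Shift 1→Kowalski, Shift 2→Kowalski, Shift 3→Yilmaz, Shift 4→Wu, Shift 5→Cho, Shift 6→Wu, Shift 7→Wu, Shift 8→Kowalski, Shift 9→Okafor, Shift 10→Okafor.
Loads: Wu 3/3, Kowalski 3/3, Okafor 2/2, Cho 1/2, Yilmaz 1/2, Beaumont 0/3 — all within limits.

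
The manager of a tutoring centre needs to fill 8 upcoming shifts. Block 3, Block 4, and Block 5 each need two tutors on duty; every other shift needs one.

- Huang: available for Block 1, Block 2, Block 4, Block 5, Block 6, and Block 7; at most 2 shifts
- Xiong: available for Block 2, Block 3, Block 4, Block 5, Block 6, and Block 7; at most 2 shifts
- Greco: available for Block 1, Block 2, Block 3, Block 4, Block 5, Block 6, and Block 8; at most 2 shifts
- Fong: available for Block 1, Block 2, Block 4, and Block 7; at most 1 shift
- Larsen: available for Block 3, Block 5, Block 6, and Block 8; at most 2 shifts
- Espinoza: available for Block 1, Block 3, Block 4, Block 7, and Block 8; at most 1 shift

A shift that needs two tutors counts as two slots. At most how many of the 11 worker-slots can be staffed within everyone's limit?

10

Total capacity across all tutors is 2+2+2+1+2+1 = 10, and 11 slots are needed, so at most 10 can be filled.
An assignment achieving 10: Block 1→Huang, Block 2→Huang, Block 3→Xiong+Greco, Block 4→Espinoza, Block 5→Xiong+Larsen, Block 6→Larsen, Block 7→Fong, Block 8→Greco.
Loads: Huang 2/2, Xiong 2/2, Greco 2/2, Fong 1/1, Larsen 2/2, Espinoza 1/1.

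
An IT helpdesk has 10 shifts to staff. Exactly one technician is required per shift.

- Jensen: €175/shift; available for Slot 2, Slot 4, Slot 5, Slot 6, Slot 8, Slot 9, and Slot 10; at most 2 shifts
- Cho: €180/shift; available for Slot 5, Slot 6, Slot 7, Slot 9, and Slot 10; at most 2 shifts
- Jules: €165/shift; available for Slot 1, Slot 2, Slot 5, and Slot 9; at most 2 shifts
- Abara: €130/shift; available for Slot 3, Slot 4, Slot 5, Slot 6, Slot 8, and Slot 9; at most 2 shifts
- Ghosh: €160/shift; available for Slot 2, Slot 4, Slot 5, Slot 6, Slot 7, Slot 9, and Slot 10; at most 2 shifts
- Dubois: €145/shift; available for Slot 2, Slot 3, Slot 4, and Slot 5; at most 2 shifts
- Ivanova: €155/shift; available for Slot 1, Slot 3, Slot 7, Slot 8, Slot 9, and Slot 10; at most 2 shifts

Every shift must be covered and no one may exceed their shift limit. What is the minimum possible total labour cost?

Picking the cheapest available technician for each shift independently would cost €1390, but that ignores the shift limits.
An optimal schedule: Slot 1→Ivanova, Slot 2→Dubois, Slot 3→Abara, Slot 4→Dubois, Slot 5→Jules, Slot 6→Ghosh, Slot 7→Ivanova, Slot 8→Abara, Slot 9→Jules, Slot 10→Ghosh.
Total: 155 + 145 + 130 + 145 + 165 + 160 + 155 + 130 + 165 + 160 = €1510.

€1510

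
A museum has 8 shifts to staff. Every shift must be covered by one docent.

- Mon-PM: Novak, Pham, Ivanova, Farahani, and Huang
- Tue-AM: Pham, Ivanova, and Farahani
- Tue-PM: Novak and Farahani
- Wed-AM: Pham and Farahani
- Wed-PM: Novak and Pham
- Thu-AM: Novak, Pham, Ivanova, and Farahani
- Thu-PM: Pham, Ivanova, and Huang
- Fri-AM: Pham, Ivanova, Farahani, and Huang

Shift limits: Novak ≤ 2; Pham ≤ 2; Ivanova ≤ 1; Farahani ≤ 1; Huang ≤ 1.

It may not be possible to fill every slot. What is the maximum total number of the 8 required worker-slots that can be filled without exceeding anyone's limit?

Total capacity across all docents is 2+2+1+1+1 = 7, and 8 slots are needed, so at most 7 can be filled.
An assignment achieving 7: Tue-AM→Pham, Tue-PM→Novak, Wed-AM→Pham, Wed-PM→Novak, Thu-AM→Farahani, Thu-PM→Ivanova, Fri-AM→Huang.
Loads: Novak 2/2, Pham 2/2, Ivanova 1/1, Farahani 1/1, Huang 1/1.

7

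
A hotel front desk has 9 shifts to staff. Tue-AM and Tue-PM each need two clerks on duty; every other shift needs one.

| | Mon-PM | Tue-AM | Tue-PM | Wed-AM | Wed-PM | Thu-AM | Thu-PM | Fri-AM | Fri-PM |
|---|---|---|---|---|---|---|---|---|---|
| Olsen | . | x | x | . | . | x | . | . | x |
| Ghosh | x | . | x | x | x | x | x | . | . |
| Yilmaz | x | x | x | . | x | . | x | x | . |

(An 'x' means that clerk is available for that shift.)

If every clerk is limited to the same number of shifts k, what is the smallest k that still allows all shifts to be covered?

4

With 3 clerks and 11 worker-slots to fill, someone must work at least ⌈11/3⌉ = 4 shifts, so k ≥ 4.
k = 4 works: Mon-PM→Ghosh, Tue-AM→Olsen+Yilmaz, Tue-PM→Olsen+Yilmaz, Wed-AM→Ghosh, Wed-PM→Ghosh, Thu-AM→Olsen, Thu-PM→Ghosh, Fri-AM→Yilmaz, Fri-PM→Olsen.
Loads: Olsen 4, Ghosh 4, Yilmaz 3 — all ≤ 4.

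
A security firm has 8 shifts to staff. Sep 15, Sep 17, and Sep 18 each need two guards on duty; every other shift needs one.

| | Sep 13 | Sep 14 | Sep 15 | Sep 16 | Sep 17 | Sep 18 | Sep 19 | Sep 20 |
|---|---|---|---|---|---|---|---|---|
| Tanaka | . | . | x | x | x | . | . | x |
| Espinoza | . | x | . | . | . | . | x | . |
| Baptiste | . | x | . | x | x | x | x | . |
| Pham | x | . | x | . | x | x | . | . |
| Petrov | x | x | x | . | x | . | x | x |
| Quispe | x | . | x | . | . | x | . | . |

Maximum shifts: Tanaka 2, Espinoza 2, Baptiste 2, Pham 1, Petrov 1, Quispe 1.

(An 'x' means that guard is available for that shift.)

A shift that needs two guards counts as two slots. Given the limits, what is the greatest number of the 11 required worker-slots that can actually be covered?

Total capacity across all guards is 2+2+2+1+1+1 = 9, and 11 slots are needed, so at most 9 can be filled.
An assignment achieving 9: Sep 13→Pham, Sep 14→Espinoza, Sep 15→Petrov, Sep 16→Tanaka, Sep 17→Baptiste, Sep 18→Baptiste+Quispe, Sep 19→Espinoza, Sep 20→Tanaka.
Loads: Tanaka 2/2, Espinoza 2/2, Baptiste 2/2, Pham 1/1, Petrov 1/1, Quispe 1/1.

9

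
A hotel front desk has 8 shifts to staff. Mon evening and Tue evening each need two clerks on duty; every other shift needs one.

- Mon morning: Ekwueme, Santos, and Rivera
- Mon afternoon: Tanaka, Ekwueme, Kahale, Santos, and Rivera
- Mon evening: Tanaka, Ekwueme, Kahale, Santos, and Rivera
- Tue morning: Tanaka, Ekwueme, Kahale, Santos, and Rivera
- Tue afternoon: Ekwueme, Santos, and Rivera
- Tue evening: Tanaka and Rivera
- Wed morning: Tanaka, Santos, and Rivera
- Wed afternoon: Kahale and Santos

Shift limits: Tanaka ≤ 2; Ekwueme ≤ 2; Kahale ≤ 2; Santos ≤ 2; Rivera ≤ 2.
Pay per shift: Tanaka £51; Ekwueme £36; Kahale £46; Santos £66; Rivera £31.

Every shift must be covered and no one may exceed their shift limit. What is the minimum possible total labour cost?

Tue evening can only be covered by Tanaka and Rivera, so that assignment is forced.
Picking the cheapest available clerk for each shift independently would cost £350, but that ignores the shift limits.
An optimal schedule: Mon morning→Ekwueme, Mon afternoon→Kahale, Mon evening→Santos+Rivera, Tue morning→Santos, Tue afternoon→Ekwueme, Tue evening→Tanaka+Rivera, Wed morning→Tanaka, Wed afternoon→Kahale.
Total: 36 + 46 + 66 + 31 + 66 + 36 + 51 + 31 + 51 + 46 = £460.

£460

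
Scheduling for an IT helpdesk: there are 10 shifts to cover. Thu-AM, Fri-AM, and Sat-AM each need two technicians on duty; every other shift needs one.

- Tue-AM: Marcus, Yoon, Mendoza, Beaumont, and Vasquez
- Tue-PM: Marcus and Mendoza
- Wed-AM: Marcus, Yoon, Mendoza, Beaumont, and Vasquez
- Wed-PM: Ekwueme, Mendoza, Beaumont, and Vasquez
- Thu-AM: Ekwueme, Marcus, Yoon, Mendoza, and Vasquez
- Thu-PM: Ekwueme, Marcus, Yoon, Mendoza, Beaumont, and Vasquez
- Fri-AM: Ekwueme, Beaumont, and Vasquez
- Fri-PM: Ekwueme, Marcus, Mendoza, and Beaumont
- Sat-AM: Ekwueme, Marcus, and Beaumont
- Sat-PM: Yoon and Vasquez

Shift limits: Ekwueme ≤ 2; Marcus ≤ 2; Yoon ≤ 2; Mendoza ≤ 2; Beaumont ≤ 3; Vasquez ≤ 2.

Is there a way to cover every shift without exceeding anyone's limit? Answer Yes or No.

Yes

One valid schedule: Tue-AM→Beaumont, Tue-PM→Marcus, Wed-AM→Beaumont, Wed-PM→Mendoza, Thu-AM→Yoon+Vasquez, Thu-PM→Vasquez, Fri-AM→Ekwueme+Beaumont, Fri-PM→Mendoza, Sat-AM→Ekwueme+Marcus, Sat-PM→Yoon.
Loads: Ekwueme 2/2, Marcus 2/2, Yoon 2/2, Mendoza 2/2, Beaumont 3/3, Vasquez 2/2 — all within limits.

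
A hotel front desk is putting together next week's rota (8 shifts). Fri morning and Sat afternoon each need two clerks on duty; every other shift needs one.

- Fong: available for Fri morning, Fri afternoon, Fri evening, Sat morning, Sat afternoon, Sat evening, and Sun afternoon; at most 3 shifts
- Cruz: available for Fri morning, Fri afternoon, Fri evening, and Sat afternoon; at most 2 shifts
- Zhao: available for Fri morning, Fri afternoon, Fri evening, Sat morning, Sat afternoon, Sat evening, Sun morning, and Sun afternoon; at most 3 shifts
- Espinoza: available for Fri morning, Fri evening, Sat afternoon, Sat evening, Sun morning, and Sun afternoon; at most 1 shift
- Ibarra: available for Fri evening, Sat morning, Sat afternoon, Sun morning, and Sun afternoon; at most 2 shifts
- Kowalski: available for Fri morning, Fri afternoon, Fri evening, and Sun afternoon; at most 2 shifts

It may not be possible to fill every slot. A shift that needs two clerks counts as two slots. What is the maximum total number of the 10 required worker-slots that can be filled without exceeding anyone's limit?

10

Total capacity across all clerks is 3+2+3+1+2+2 = 13, and 10 slots are needed, so at most 10 can be filled.
An assignment achieving 10: Fri morning→Cruz+Zhao, Fri afternoon→Fong, Fri evening→Ibarra, Sat morning→Fong, Sat afternoon→Cruz+Zhao, Sat evening→Fong, Sun morning→Zhao, Sun afternoon→Espinoza.
Loads: Fong 3/3, Cruz 2/2, Zhao 3/3, Espinoza 1/1, Ibarra 1/2, Kowalski 0/2.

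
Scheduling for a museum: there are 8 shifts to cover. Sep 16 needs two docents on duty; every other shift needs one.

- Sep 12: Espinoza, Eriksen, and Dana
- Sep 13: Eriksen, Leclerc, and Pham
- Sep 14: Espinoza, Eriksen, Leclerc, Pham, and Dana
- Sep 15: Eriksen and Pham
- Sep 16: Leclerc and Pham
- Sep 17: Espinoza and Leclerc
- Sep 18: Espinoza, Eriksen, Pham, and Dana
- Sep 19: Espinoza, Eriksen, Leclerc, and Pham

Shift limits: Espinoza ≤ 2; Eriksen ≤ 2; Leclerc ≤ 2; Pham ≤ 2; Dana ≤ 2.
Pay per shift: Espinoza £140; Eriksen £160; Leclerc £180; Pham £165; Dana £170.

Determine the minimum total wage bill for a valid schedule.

Sep 16 can only be covered by Leclerc and Pham, so that assignment is forced.
Picking the cheapest available docent for each shift independently would cost £1365, but that ignores the shift limits.
An optimal schedule: Sep 12→Espinoza, Sep 13→Eriksen, Sep 14→Dana, Sep 15→Eriksen, Sep 16→Pham+Leclerc, Sep 17→Espinoza, Sep 18→Dana, Sep 19→Pham.
Total: 140 + 160 + 170 + 160 + 165 + 180 + 140 + 170 + 165 = £1450.

£1450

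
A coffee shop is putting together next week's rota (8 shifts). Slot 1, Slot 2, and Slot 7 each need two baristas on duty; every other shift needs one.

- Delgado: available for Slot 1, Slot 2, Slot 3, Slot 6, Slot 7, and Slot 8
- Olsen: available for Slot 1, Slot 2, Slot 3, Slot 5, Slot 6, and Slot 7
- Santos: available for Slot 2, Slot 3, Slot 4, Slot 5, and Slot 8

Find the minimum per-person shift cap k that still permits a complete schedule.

4

With 3 baristas and 11 worker-slots to fill, someone must work at least ⌈11/3⌉ = 4 shifts, so k ≥ 4.
k = 4 works: Slot 1→Delgado+Olsen, Slot 2→Olsen+Santos, Slot 3→Santos, Slot 4→Santos, Slot 5→Olsen, Slot 6→Delgado, Slot 7→Delgado+Olsen, Slot 8→Delgado.
Loads: Delgado 4, Olsen 4, Santos 3 — all ≤ 4.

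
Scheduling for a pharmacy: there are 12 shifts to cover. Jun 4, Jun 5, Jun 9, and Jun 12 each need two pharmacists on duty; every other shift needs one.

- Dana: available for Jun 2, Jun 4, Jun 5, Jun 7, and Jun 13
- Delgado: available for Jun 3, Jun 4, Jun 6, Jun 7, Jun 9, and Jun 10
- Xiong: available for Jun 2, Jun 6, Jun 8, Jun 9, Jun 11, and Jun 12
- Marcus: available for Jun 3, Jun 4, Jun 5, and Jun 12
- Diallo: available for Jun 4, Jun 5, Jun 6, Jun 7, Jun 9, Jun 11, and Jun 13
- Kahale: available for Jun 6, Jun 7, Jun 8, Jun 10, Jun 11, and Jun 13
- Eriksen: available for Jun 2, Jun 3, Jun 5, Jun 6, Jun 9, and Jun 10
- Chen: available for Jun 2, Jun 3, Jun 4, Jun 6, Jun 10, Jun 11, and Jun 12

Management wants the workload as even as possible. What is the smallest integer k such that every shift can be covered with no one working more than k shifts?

With 8 pharmacists and 16 worker-slots to fill, someone must work at least ⌈16/8⌉ = 2 shifts, so k ≥ 2.
k = 2 works: Jun 2→Dana, Jun 3→Delgado, Jun 4→Diallo+Chen, Jun 5→Marcus+Eriksen, Jun 6→Chen, Jun 7→Delgado, Jun 8→Xiong, Jun 9→Diallo+Eriksen, Jun 10→Kahale, Jun 11→Kahale, Jun 12→Xiong+Marcus, Jun 13→Dana.
Loads: Dana 2, Delgado 2, Xiong 2, Marcus 2, Diallo 2, Kahale 2, Eriksen 2, Chen 2 — all ≤ 2.

2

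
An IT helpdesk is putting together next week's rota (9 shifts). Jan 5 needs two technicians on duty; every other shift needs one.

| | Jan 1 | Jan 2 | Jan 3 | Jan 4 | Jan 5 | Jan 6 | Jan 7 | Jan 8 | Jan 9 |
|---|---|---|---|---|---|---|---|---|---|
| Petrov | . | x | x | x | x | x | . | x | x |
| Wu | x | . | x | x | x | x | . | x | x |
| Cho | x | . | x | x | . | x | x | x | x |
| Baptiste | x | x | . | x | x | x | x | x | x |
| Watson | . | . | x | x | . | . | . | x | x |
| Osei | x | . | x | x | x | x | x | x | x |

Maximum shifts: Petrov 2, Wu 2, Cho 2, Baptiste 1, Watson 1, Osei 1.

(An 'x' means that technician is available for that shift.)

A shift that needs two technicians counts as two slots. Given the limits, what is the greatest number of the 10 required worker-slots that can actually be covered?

Total capacity across all technicians is 2+2+2+1+1+1 = 9, and 10 slots are needed, so at most 9 can be filled.
An assignment achieving 9: Jan 1→Wu, Jan 2→Petrov, Jan 3→Cho, Jan 4→Watson, Jan 5→Petrov+Wu, Jan 6→Baptiste, Jan 7→Cho, Jan 8→Osei.
Loads: Petrov 2/2, Wu 2/2, Cho 2/2, Baptiste 1/1, Watson 1/1, Osei 1/1.

9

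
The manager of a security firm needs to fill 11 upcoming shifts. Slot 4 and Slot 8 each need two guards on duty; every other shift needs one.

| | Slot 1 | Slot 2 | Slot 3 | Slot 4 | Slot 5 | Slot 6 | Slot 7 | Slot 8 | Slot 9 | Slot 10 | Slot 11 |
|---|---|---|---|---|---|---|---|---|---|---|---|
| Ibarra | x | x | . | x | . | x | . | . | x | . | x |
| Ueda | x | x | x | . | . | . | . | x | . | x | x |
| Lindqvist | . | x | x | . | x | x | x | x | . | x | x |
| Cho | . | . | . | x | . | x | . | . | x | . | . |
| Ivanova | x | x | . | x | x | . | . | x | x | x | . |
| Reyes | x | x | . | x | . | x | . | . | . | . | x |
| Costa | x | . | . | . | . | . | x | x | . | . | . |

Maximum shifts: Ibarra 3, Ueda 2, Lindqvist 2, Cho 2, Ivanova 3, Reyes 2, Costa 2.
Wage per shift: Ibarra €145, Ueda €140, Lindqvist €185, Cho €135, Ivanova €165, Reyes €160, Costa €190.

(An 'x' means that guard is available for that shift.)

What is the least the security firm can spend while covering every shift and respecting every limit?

Picking the cheapest available guard for each shift independently would cost €1905, but that ignores the shift limits.
An optimal schedule: Slot 1→Ibarra, Slot 2→Reyes, Slot 3→Ueda, Slot 4→Ibarra+Reyes, Slot 5→Ivanova, Slot 6→Cho, Slot 7→Lindqvist, Slot 8→Ueda+Ivanova, Slot 9→Cho, Slot 10→Ivanova, Slot 11→Ibarra.
Total: 145 + 160 + 140 + 145 + 160 + 165 + 135 + 185 + 140 + 165 + 135 + 165 + 145 = €1985.

€1985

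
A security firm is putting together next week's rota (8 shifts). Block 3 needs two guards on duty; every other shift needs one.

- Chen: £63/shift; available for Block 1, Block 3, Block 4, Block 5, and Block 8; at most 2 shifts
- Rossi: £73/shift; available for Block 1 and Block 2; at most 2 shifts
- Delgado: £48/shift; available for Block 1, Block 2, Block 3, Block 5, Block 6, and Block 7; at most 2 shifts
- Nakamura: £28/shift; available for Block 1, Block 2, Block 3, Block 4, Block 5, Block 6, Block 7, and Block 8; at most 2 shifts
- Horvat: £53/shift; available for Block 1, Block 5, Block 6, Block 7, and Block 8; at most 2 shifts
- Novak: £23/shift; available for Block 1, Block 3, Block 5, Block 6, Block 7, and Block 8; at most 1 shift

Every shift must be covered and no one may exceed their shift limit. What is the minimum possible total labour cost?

Picking the cheapest available guard for each shift independently would cost £222, but that ignores the shift limits.
An optimal schedule: Block 1→Chen, Block 2→Nakamura, Block 3→Delgado+Chen, Block 4→Nakamura, Block 5→Horvat, Block 6→Novak, Block 7→Delgado, Block 8→Horvat.
Total: 63 + 28 + 48 + 63 + 28 + 53 + 23 + 48 + 53 = £407.

£407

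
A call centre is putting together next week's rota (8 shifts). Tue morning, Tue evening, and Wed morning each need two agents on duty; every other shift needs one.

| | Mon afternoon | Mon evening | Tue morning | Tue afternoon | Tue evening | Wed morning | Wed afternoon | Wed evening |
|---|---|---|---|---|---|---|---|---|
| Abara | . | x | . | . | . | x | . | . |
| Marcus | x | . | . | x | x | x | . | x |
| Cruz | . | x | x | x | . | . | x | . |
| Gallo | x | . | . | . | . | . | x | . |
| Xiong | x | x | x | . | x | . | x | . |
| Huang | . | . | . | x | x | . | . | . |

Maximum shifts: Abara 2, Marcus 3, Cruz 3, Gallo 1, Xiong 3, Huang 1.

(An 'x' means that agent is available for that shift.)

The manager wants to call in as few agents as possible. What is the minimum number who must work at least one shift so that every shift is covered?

11 slots to fill and no one can take more than 3, so at least ⌈11/3⌉ = 4 agents are needed.
Abara, Marcus, Cruz, and Xiong alone can cover everything: Mon afternoon→Xiong, Mon evening→Abara, Tue morning→Cruz+Xiong, Tue afternoon→Cruz, Tue evening→Marcus+Xiong, Wed morning→Abara+Marcus, Wed afternoon→Cruz, Wed evening→Marcus.

4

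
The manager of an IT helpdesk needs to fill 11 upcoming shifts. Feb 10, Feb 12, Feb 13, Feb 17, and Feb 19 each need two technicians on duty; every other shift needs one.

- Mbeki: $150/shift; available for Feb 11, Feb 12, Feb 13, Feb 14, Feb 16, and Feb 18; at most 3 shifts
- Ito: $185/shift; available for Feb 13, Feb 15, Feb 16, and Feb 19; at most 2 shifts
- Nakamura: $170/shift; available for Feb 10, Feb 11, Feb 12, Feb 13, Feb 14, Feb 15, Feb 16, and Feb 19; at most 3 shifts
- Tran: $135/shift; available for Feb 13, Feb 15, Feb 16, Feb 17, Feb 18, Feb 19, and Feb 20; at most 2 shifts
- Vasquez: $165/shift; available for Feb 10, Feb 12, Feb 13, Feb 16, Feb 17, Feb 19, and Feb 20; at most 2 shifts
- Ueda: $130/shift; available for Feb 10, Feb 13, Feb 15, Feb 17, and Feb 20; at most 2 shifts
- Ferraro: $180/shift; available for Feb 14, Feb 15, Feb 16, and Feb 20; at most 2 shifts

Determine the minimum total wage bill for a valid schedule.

$2550

Picking the cheapest available technician for each shift independently would cost $2270, but that ignores the shift limits.
An optimal schedule: Feb 10→Nakamura+Vasquez, Feb 11→Mbeki, Feb 12→Mbeki+Nakamura, Feb 13→Ito+Ueda, Feb 14→Nakamura, Feb 15→Ferraro, Feb 16→Ferraro, Feb 17→Tran+Vasquez, Feb 18→Mbeki, Feb 19→Ito+Tran, Feb 20→Ueda.
Total: 170 + 165 + 150 + 150 + 170 + 185 + 130 + 170 + 180 + 180 + 135 + 165 + 150 + 185 + 135 + 130 = $2550.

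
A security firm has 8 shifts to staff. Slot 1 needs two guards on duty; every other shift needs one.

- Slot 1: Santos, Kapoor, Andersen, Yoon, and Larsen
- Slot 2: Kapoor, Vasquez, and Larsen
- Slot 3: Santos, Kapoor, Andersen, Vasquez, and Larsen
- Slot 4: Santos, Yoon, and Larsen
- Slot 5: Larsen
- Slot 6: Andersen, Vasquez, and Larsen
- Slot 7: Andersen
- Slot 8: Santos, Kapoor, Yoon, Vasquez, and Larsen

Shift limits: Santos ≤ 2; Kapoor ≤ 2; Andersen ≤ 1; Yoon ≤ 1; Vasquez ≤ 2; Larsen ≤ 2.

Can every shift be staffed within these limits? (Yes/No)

Slot 5 can only be covered by Larsen, so that assignment is forced.
Slot 7 can only be covered by Andersen, so that assignment is forced.
One valid schedule: Slot 1→Yoon+Larsen, Slot 2→Kapoor, Slot 3→Santos, Slot 4→Santos, Slot 5→Larsen, Slot 6→Vasquez, Slot 7→Andersen, Slot 8→Kapoor.
Loads: Santos 2/2, Kapoor 2/2, Andersen 1/1, Yoon 1/1, Vasquez 1/2, Larsen 2/2 — all within limits.

Yes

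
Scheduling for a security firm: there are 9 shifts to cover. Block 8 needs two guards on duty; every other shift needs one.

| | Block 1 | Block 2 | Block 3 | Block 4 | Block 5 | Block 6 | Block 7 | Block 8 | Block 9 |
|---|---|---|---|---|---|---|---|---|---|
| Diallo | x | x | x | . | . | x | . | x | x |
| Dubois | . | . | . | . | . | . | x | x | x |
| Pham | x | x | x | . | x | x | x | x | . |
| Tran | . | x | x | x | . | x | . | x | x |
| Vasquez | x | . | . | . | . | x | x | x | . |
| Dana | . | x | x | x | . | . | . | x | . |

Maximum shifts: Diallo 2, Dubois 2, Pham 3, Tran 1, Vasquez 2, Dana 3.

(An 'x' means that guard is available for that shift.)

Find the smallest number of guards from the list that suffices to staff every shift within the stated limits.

10 slots to fill and no one can take more than 3, so at least ⌈10/3⌉ = 4 guards are needed.
Diallo, Dubois, Pham, and Dana alone can cover everything: Block 1→Diallo, Block 2→Pham, Block 3→Dana, Block 4→Dana, Block 5→Pham, Block 6→Diallo, Block 7→Dubois, Block 8→Pham+Dana, Block 9→Dubois.

4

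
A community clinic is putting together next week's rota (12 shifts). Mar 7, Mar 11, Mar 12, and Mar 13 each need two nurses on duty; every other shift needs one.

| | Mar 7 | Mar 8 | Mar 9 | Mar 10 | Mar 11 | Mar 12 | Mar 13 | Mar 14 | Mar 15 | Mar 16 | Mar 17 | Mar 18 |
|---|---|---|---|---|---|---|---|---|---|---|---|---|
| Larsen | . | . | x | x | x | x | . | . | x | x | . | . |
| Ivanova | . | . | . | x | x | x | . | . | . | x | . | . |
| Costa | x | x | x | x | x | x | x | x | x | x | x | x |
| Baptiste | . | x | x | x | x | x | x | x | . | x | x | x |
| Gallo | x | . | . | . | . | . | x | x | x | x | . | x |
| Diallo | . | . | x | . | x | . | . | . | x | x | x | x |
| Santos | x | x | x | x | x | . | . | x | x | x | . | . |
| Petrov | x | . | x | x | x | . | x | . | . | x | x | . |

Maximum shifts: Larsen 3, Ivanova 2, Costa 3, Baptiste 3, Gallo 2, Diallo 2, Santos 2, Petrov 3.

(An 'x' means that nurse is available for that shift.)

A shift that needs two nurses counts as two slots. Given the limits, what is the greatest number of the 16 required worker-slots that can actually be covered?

16

Total capacity across all nurses is 3+2+3+3+2+2+2+3 = 20, and 16 slots are needed, so at most 16 can be filled.
An assignment achieving 16: Mar 7→Costa+Gallo, Mar 8→Costa, Mar 9→Larsen, Mar 10→Ivanova, Mar 11→Diallo+Santos, Mar 12→Larsen+Ivanova, Mar 13→Costa+Baptiste, Mar 14→Baptiste, Mar 15→Larsen, Mar 16→Diallo, Mar 17→Baptiste, Mar 18→Gallo.
Loads: Larsen 3/3, Ivanova 2/2, Costa 3/3, Baptiste 3/3, Gallo 2/2, Diallo 2/2, Santos 1/2, Petrov 0/3.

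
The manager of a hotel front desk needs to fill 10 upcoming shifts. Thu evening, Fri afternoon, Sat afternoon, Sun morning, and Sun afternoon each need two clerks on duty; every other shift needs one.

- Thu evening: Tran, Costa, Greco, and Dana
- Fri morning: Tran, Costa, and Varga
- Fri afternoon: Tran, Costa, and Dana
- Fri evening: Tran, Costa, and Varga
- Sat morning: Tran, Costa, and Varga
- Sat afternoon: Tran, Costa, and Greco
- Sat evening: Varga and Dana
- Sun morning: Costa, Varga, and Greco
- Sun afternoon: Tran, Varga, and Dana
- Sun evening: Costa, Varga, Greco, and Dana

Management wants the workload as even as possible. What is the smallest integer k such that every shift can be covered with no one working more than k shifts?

With 5 clerks and 15 worker-slots to fill, someone must work at least ⌈15/5⌉ = 3 shifts, so k ≥ 3.
k = 3 works: Thu evening→Greco+Dana, Fri morning→Tran, Fri afternoon→Tran+Costa, Fri evening→Tran, Sat morning→Costa, Sat afternoon→Costa+Greco, Sat evening→Varga, Sun morning→Varga+Greco, Sun afternoon→Varga+Dana, Sun evening→Dana.
Loads: Tran 3, Costa 3, Varga 3, Greco 3, Dana 3 — all ≤ 3.

3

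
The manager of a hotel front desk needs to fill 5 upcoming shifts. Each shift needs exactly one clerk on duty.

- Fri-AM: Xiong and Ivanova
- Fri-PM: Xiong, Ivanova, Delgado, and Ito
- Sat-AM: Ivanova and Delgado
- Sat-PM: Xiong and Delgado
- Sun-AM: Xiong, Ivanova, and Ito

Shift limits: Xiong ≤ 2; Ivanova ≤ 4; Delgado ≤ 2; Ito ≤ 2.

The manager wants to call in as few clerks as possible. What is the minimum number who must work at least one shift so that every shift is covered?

2

5 slots to fill and no one can take more than 4, so at least ⌈5/4⌉ = 2 clerks are needed.
Xiong and Ivanova alone can cover everything: Fri-AM→Xiong, Fri-PM→Ivanova, Sat-AM→Ivanova, Sat-PM→Xiong, Sun-AM→Ivanova.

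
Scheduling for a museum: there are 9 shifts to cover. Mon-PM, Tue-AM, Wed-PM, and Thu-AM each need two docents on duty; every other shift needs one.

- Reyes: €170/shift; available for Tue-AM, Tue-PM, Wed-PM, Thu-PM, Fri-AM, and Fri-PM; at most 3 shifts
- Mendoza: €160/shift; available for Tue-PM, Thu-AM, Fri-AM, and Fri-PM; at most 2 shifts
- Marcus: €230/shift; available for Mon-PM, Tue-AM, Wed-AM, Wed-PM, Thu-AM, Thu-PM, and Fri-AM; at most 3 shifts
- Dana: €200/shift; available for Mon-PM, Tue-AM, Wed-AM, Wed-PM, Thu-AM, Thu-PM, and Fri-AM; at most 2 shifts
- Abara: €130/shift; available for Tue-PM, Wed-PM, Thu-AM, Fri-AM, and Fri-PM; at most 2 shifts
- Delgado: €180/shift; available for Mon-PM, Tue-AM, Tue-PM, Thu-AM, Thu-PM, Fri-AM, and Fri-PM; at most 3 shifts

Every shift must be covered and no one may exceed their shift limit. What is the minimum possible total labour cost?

Picking the cheapest available docent for each shift independently would cost €2080, but that ignores the shift limits.
An optimal schedule: Mon-PM→Delgado+Dana, Tue-AM→Reyes+Delgado, Tue-PM→Abara, Wed-AM→Dana, Wed-PM→Reyes+Marcus, Thu-AM→Mendoza+Delgado, Thu-PM→Reyes, Fri-AM→Mendoza, Fri-PM→Abara.
Total: 180 + 200 + 170 + 180 + 130 + 200 + 170 + 230 + 160 + 180 + 170 + 160 + 130 = €2260.

€2260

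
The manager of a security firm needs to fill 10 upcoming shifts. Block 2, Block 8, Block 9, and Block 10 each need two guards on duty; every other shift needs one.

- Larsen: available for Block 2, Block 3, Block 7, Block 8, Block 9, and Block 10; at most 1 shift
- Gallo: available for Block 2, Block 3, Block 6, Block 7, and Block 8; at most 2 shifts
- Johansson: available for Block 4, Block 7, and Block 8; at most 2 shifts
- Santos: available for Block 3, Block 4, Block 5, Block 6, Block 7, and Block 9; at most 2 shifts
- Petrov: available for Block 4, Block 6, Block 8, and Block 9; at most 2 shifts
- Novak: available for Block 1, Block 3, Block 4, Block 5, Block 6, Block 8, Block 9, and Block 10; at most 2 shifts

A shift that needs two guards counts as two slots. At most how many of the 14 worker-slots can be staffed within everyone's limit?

Total capacity across all guards is 1+2+2+2+2+2 = 11, and 14 slots are needed, so at most 11 can be filled.
An assignment achieving 11: Block 1→Novak, Block 2→Larsen+Gallo, Block 3→Gallo, Block 4→Johansson, Block 5→Santos, Block 6→Santos, Block 7→Johansson, Block 8→Petrov, Block 9→Petrov, Block 10→Novak.
Loads: Larsen 1/1, Gallo 2/2, Johansson 2/2, Santos 2/2, Petrov 2/2, Novak 2/2.

11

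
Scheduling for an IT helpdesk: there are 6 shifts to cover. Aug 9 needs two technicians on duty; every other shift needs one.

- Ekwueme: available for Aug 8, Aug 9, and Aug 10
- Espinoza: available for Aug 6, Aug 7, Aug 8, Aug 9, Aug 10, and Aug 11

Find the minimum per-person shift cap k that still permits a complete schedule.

4

With 2 technicians and 7 worker-slots to fill, someone must work at least ⌈7/2⌉ = 4 shifts, so k ≥ 4.
k = 4 works: Aug 6→Espinoza, Aug 7→Espinoza, Aug 8→Ekwueme, Aug 9→Ekwueme+Espinoza, Aug 10→Ekwueme, Aug 11→Espinoza.
Loads: Ekwueme 3, Espinoza 4 — all ≤ 4.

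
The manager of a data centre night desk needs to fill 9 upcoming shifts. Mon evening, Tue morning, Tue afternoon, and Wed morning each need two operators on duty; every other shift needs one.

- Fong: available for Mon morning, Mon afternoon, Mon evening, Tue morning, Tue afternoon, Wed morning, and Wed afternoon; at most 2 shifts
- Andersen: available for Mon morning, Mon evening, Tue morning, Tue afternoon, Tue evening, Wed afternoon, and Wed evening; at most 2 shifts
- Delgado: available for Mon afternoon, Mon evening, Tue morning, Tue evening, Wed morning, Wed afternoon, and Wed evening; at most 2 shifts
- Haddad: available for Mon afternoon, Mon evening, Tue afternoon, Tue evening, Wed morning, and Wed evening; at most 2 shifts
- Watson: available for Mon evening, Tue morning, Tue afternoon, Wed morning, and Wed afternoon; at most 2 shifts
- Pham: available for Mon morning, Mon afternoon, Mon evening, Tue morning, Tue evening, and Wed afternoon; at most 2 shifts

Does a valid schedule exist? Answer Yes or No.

No

Total capacity is 2+2+2+2+2+2 = 12 but 13 worker-slots are needed — infeasible.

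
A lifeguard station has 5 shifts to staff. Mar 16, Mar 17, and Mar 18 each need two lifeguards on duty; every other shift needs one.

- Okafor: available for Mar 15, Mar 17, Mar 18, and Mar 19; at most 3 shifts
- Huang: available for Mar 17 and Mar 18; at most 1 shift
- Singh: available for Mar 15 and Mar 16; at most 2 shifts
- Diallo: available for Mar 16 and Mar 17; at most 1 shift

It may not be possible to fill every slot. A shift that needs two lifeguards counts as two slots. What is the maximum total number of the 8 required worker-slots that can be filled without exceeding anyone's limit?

7

Total capacity across all lifeguards is 3+1+2+1 = 7, and 8 slots are needed, so at most 7 can be filled.
An assignment achieving 7: Mar 15→Singh, Mar 16→Singh+Diallo, Mar 17→Okafor, Mar 18→Okafor+Huang, Mar 19→Okafor.
Loads: Okafor 3/3, Huang 1/1, Singh 2/2, Diallo 1/1.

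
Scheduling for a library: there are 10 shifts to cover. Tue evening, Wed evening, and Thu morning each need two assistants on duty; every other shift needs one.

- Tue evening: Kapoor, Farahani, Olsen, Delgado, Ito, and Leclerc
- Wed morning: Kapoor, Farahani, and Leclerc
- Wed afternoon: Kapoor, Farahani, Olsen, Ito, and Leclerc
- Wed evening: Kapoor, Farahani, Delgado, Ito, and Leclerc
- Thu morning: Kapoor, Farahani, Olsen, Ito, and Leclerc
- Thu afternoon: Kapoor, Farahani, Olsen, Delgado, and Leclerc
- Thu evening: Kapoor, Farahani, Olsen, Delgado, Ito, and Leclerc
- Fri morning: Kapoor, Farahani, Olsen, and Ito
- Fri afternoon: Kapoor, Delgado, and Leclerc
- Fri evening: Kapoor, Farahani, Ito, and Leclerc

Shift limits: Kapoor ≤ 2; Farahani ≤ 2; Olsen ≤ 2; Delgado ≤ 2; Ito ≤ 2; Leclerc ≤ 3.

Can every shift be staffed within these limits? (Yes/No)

One valid schedule: Tue evening→Ito+Leclerc, Wed morning→Kapoor, Wed afternoon→Olsen, Wed evening→Delgado+Leclerc, Thu morning→Ito+Leclerc, Thu afternoon→Olsen, Thu evening→Delgado, Fri morning→Farahani, Fri afternoon→Kapoor, Fri evening→Farahani.
Loads: Kapoor 2/2, Farahani 2/2, Olsen 2/2, Delgado 2/2, Ito 2/2, Leclerc 3/3 — all within limits.

Yes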